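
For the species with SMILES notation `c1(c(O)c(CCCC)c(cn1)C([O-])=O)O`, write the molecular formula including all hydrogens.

Heavy atoms from the SMILES: 10 C, 1 N, 4 O.
Implicit hydrogens by atom environment:
  4 × C (aromatic): no H
  3 × C: 2 H each → 6
  2 × O: 1 H each → 2
  1 × C: 3 H
  1 × C (aromatic): 1 H
  1 × C: no H
  1 × N (aromatic): no H
  1 × O: no H
  1 × O (charge -1): no H
  Total hydrogens = 12.
Net charge -1.
Molecular formula: C10H12NO4-

C10H12NO4-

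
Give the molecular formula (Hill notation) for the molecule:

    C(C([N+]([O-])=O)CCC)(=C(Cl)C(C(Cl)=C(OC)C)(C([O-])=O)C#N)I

C13H14Cl2IN2O5-

Heavy atoms from the SMILES: 13 C, 2 Cl, 1 I, 2 N, 5 O.
Implicit hydrogens by atom environment:
  7 × C: no H
  3 × C: 3 H each → 9
  3 × O: no H
  2 × C: 2 H each → 4
  2 × Cl: no H
  2 × O (charge -1): no H
  1 × C: 1 H
  1 × I: no H
  1 × N (charge +1): no H
  1 × N: no H
  Total hydrogens = 14.
Net charge -1.
Molecular formula: C13H14Cl2IN2O5-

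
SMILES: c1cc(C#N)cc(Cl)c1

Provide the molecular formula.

C7H4ClN

Heavy atoms from the SMILES: 7 C, 1 Cl, 1 N.
Implicit hydrogens by atom environment:
  4 × C (aromatic): 1 H each → 4
  2 × C (aromatic): no H
  1 × C: no H
  1 × Cl: no H
  1 × N: no H
  Total hydrogens = 4.
Molecular formula: C7H4ClN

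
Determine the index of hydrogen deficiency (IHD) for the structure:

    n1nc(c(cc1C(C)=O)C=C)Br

Molecular formula from the SMILES: C8H7BrN2O.
DoU = (2C + 2 + N − H − X)/2 = (2·8 + 2 + 2 − 7 − 1)/2 = 12/2 = 6.
(Structurally: 1 ring(s) + 5 π bond(s) = 6.)

6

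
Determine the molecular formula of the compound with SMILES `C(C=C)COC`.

C5H10O

Heavy atoms from the SMILES: 5 C, 1 O.
Implicit hydrogens by atom environment:
  3 × C: 2 H each → 6
  1 × C: 3 H
  1 × C: 1 H
  1 × O: no H
  Total hydrogens = 10.
Molecular formula: C5H10O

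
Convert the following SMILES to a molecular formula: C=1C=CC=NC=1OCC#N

Heavy atoms from the SMILES: 7 C, 2 N, 1 O.
Implicit hydrogens by atom environment:
  4 × C (aromatic): 1 H each → 4
  1 × C: 2 H
  1 × C (aromatic): no H
  1 × C: no H
  1 × N (aromatic): no H
  1 × N: no H
  1 × O: no H
  Total hydrogens = 6.
Molecular formula: C7H6N2O

C7H6N2O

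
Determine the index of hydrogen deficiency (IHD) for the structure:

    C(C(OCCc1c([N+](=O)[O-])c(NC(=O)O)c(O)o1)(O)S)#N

7

Molecular formula from the SMILES: C9H9N3O8S.
DoU = (2C + 2 + N − H − X)/2 = (2·9 + 2 + 3 − 9 − 0)/2 = 14/2 = 7.
(Structurally: 1 ring(s) + 6 π bond(s) = 7.)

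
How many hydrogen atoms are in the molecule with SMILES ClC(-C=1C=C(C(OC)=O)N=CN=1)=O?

Hydrogens are implicit in SMILES; fill each atom to its normal valence:
  3 × O: no H
  2 × C (aromatic): 1 H each → 2
  2 × C (aromatic): no H
  2 × C: no H
  2 × N (aromatic): no H
  1 × C: 3 H
  1 × Cl: no H
  Total hydrogens = 5.

5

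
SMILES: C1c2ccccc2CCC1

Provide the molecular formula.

C10H12

Heavy atoms from the SMILES: 10 C.
Implicit hydrogens by atom environment:
  4 × C: 2 H each → 8
  4 × C (aromatic): 1 H each → 4
  2 × C (aromatic): no H
  Total hydrogens = 12.
Molecular formula: C10H12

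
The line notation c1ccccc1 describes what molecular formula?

C6H6

Heavy atoms from the SMILES: 6 C.
Implicit hydrogens by atom environment:
  6 × C (aromatic): 1 H each → 6
  Total hydrogens = 6.
Molecular formula: C6H6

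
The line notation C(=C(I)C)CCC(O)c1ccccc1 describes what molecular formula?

C12H15IO

Heavy atoms from the SMILES: 12 C, 1 I, 1 O.
Implicit hydrogens by atom environment:
  5 × C (aromatic): 1 H each → 5
  2 × C: 2 H each → 4
  2 × C: 1 H each → 2
  1 × C: 3 H
  1 × C: no H
  1 × C (aromatic): no H
  1 × I: no H
  1 × O: 1 H
  Total hydrogens = 15.
Molecular formula: C12H15IO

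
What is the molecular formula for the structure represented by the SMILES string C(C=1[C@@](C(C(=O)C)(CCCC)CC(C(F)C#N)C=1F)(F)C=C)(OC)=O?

Heavy atoms from the SMILES: 18 C, 3 F, 1 N, 3 O.
Implicit hydrogens by atom environment:
  7 × C: no H
  5 × C: 2 H each → 10
  3 × C: 3 H each → 9
  3 × C: 1 H each → 3
  3 × F: no H
  3 × O: no H
  1 × N: no H
  Total hydrogens = 22.
Molecular formula: C18H22F3NO3

C18H22F3NO3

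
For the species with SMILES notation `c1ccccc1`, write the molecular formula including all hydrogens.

Heavy atoms from the SMILES: 6 C.
Implicit hydrogens by atom environment:
  6 × C (aromatic): 1 H each → 6
  Total hydrogens = 6.
Molecular formula: C6H6

C6H6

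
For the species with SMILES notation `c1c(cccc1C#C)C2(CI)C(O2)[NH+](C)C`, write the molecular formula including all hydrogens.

C13H15INO+

Heavy atoms from the SMILES: 13 C, 1 I, 1 N, 1 O.
Implicit hydrogens by atom environment:
  4 × C (aromatic): 1 H each → 4
  2 × C: 3 H each → 6
  2 × C: 1 H each → 2
  2 × C: no H
  2 × C (aromatic): no H
  1 × C: 2 H
  1 × I: no H
  1 × N (charge +1): 1 H
  1 × O: no H
  Total hydrogens = 15.
Net charge +1.
Molecular formula: C13H15INO+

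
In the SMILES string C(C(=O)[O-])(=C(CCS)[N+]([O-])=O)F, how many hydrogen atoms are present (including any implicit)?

Hydrogens are implicit in SMILES; fill each atom to its normal valence:
  3 × C: no H
  2 × C: 2 H each → 4
  2 × O: no H
  2 × O (charge -1): no H
  1 × F: no H
  1 × N (charge +1): no H
  1 × S: 1 H
  Total hydrogens = 5.

5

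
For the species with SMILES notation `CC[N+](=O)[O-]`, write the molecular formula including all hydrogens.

C2H5NO2

Heavy atoms from the SMILES: 2 C, 1 N, 2 O.
Implicit hydrogens by atom environment:
  1 × C: 3 H
  1 × C: 2 H
  1 × N (charge +1): no H
  1 × O: no H
  1 × O (charge -1): no H
  Total hydrogens = 5.
Molecular formula: C2H5NO2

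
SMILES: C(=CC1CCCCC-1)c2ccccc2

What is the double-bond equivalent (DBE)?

Molecular formula from the SMILES: C14H18.
DoU = (2C + 2 + N − H − X)/2 = (2·14 + 2 + 0 − 18 − 0)/2 = 12/2 = 6.
(Structurally: 2 ring(s) + 4 π bond(s) = 6.)

6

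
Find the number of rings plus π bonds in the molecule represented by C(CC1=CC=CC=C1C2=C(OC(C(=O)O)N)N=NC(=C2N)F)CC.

9

Molecular formula from the SMILES: C16H19FN4O3.
DoU = (2C + 2 + N − H − X)/2 = (2·16 + 2 + 4 − 19 − 1)/2 = 18/2 = 9.
(Structurally: 2 ring(s) + 7 π bond(s) = 9.)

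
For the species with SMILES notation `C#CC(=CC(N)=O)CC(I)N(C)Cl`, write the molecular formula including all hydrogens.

Heavy atoms from the SMILES: 8 C, 1 Cl, 1 I, 2 N, 1 O.
Implicit hydrogens by atom environment:
  3 × C: 1 H each → 3
  3 × C: no H
  1 × C: 3 H
  1 × C: 2 H
  1 × Cl: no H
  1 × I: no H
  1 × N: 2 H
  1 × N: no H
  1 × O: no H
  Total hydrogens = 10.
Molecular formula: C8H10ClIN2O

C8H10ClIN2O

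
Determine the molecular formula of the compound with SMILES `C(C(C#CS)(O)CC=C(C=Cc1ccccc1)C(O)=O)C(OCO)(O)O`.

Heavy atoms from the SMILES: 18 C, 7 O, 1 S.
Implicit hydrogens by atom environment:
  6 × C: no H
  5 × C (aromatic): 1 H each → 5
  5 × O: 1 H each → 5
  3 × C: 2 H each → 6
  3 × C: 1 H each → 3
  2 × O: no H
  1 × C (aromatic): no H
  1 × S: 1 H
  Total hydrogens = 20.
Molecular formula: C18H20O7S

C18H20O7S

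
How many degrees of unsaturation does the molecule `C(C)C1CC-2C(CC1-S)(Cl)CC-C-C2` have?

2

Molecular formula from the SMILES: C12H21ClS.
DoU = (2C + 2 + N − H − X)/2 = (2·12 + 2 + 0 − 21 − 1)/2 = 4/2 = 2.
(Structurally: 2 ring(s) + 0 π bond(s) = 2.)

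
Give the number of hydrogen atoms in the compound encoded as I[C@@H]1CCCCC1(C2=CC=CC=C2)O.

Hydrogens are implicit in SMILES; fill each atom to its normal valence:
  5 × C (aromatic): 1 H each → 5
  4 × C: 2 H each → 8
  1 × C: 1 H
  1 × C: no H
  1 × C (aromatic): no H
  1 × I: no H
  1 × O: 1 H
  Total hydrogens = 15.

15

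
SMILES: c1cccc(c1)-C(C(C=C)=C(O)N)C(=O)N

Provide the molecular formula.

C12H14N2O2

Heavy atoms from the SMILES: 12 C, 2 N, 2 O.
Implicit hydrogens by atom environment:
  5 × C (aromatic): 1 H each → 5
  3 × C: no H
  2 × C: 1 H each → 2
  2 × N: 2 H each → 4
  1 × C: 2 H
  1 × C (aromatic): no H
  1 × O: 1 H
  1 × O: no H
  Total hydrogens = 14.
Molecular formula: C12H14N2O2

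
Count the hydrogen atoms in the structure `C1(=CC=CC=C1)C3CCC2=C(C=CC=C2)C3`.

16

Hydrogens are implicit in SMILES; fill each atom to its normal valence:
  9 × C (aromatic): 1 H each → 9
  3 × C: 2 H each → 6
  3 × C (aromatic): no H
  1 × C: 1 H
  Total hydrogens = 16.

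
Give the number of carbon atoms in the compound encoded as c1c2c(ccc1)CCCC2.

The symbol for carbon appears 10 times in the SMILES. Lowercase c denotes aromatic carbon and counts toward C.

10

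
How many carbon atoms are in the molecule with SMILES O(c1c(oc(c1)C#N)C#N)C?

The symbol for carbon appears 7 times in the SMILES. Lowercase c denotes aromatic carbon and counts toward C.

7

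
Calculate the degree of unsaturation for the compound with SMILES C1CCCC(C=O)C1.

2

Molecular formula from the SMILES: C7H12O.
DoU = (2C + 2 + N − H − X)/2 = (2·7 + 2 + 0 − 12 − 0)/2 = 4/2 = 2.
(Structurally: 1 ring(s) + 1 π bond(s) = 2.)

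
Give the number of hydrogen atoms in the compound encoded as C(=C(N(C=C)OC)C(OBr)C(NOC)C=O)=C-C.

17

Hydrogens are implicit in SMILES; fill each atom to its normal valence:
  5 × C: 1 H each → 5
  4 × O: no H
  3 × C: 3 H each → 9
  2 × C: no H
  1 × Br: no H
  1 × C: 2 H
  1 × N: 1 H
  1 × N: no H
  Total hydrogens = 17.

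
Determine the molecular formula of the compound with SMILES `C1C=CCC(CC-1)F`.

Heavy atoms from the SMILES: 7 C, 1 F.
Implicit hydrogens by atom environment:
  4 × C: 2 H each → 8
  3 × C: 1 H each → 3
  1 × F: no H
  Total hydrogens = 11.
Molecular formula: C7H11F

C7H11F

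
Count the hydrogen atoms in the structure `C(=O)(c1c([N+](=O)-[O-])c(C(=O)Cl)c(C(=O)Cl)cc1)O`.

Hydrogens are implicit in SMILES; fill each atom to its normal valence:
  4 × C (aromatic): no H
  4 × O: no H
  3 × C: no H
  2 × C (aromatic): 1 H each → 2
  2 × Cl: no H
  1 × N (charge +1): no H
  1 × O: 1 H
  1 × O (charge -1): no H
  Total hydrogens = 3.

3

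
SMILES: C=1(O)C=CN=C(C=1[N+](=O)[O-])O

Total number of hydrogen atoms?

4

Hydrogens are implicit in SMILES; fill each atom to its normal valence:
  3 × C (aromatic): no H
  2 × C (aromatic): 1 H each → 2
  2 × O: 1 H each → 2
  1 × N (aromatic): no H
  1 × N (charge +1): no H
  1 × O: no H
  1 × O (charge -1): no H
  Total hydrogens = 4.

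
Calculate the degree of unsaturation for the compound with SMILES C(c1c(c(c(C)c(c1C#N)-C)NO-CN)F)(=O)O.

Molecular formula from the SMILES: C11H12FN3O3.
DoU = (2C + 2 + N − H − X)/2 = (2·11 + 2 + 3 − 12 − 1)/2 = 14/2 = 7.
(Structurally: 1 ring(s) + 6 π bond(s) = 7.)

7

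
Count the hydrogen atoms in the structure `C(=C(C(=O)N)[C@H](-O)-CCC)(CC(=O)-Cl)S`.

14

Hydrogens are implicit in SMILES; fill each atom to its normal valence:
  4 × C: no H
  3 × C: 2 H each → 6
  2 × O: no H
  1 × C: 3 H
  1 × C: 1 H
  1 × Cl: no H
  1 × N: 2 H
  1 × O: 1 H
  1 × S: 1 H
  Total hydrogens = 14.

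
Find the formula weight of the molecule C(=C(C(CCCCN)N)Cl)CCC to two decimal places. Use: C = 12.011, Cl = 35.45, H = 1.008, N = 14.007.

204.74

Molecular formula: C10H21ClN2.
M = 10×12.011 + 1×35.45 + 21×1.008 + 2×14.007 = 204.74 g/mol.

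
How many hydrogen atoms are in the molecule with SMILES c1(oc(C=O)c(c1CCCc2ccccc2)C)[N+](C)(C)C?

Hydrogens are implicit in SMILES; fill each atom to its normal valence:
  5 × C (aromatic): 1 H each → 5
  5 × C (aromatic): no H
  4 × C: 3 H each → 12
  3 × C: 2 H each → 6
  1 × C: 1 H
  1 × N (charge +1): no H
  1 × O (aromatic): no H
  1 × O: no H
  Total hydrogens = 24.

24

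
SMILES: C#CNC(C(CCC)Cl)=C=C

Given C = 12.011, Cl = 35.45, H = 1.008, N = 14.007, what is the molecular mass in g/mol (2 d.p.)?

169.65

Molecular formula: C9H12ClN.
M = 9×12.011 + 1×35.45 + 12×1.008 + 1×14.007 = 169.65 g/mol.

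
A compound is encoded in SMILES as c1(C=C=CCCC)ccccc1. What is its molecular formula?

Heavy atoms from the SMILES: 12 C.
Implicit hydrogens by atom environment:
  5 × C (aromatic): 1 H each → 5
  2 × C: 2 H each → 4
  2 × C: 1 H each → 2
  1 × C: 3 H
  1 × C: no H
  1 × C (aromatic): no H
  Total hydrogens = 14.
Molecular formula: C12H14

C12H14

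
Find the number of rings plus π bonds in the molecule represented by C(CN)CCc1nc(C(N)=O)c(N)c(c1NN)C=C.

6

Molecular formula from the SMILES: C12H20N6O.
DoU = (2C + 2 + N − H − X)/2 = (2·12 + 2 + 6 − 20 − 0)/2 = 12/2 = 6.
(Structurally: 1 ring(s) + 5 π bond(s) = 6.)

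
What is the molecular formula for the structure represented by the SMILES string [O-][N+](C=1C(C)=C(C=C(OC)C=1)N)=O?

C8H10N2O3

Heavy atoms from the SMILES: 8 C, 2 N, 3 O.
Implicit hydrogens by atom environment:
  4 × C (aromatic): no H
  2 × C: 3 H each → 6
  2 × C (aromatic): 1 H each → 2
  2 × O: no H
  1 × N: 2 H
  1 × N (charge +1): no H
  1 × O (charge -1): no H
  Total hydrogens = 10.
Molecular formula: C8H10N2O3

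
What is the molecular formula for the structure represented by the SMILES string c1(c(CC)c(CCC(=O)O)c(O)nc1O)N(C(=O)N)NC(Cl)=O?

C12H15ClN4O6

Heavy atoms from the SMILES: 12 C, 1 Cl, 4 N, 6 O.
Implicit hydrogens by atom environment:
  5 × C (aromatic): no H
  3 × C: 2 H each → 6
  3 × C: no H
  3 × O: 1 H each → 3
  3 × O: no H
  1 × C: 3 H
  1 × Cl: no H
  1 × N: 2 H
  1 × N: 1 H
  1 × N (aromatic): no H
  1 × N: no H
  Total hydrogens = 15.
Molecular formula: C12H15ClN4O6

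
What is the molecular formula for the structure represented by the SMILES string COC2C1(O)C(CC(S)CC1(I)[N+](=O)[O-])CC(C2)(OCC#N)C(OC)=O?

Heavy atoms from the SMILES: 15 C, 1 I, 2 N, 7 O, 1 S.
Implicit hydrogens by atom environment:
  5 × C: 2 H each → 10
  5 × C: no H
  5 × O: no H
  3 × C: 1 H each → 3
  2 × C: 3 H each → 6
  1 × I: no H
  1 × N: no H
  1 × N (charge +1): no H
  1 × O: 1 H
  1 × O (charge -1): no H
  1 × S: 1 H
  Total hydrogens = 21.
Molecular formula: C15H21IN2O7S

C15H21IN2O7S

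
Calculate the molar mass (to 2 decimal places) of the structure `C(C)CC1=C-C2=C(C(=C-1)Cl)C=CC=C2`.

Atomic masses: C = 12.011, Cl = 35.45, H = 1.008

Molecular formula: C13H13Cl.
M = 13×12.011 + 1×35.45 + 13×1.008 = 204.70 g/mol.

204.70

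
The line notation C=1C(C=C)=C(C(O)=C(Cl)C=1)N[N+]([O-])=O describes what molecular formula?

C8H7ClN2O3

Heavy atoms from the SMILES: 8 C, 1 Cl, 2 N, 3 O.
Implicit hydrogens by atom environment:
  4 × C (aromatic): no H
  2 × C (aromatic): 1 H each → 2
  1 × C: 2 H
  1 × C: 1 H
  1 × Cl: no H
  1 × N: 1 H
  1 × N (charge +1): no H
  1 × O: 1 H
  1 × O: no H
  1 × O (charge -1): no H
  Total hydrogens = 7.
Molecular formula: C8H7ClN2O3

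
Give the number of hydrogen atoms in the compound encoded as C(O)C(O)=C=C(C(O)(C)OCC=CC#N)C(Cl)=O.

12

Hydrogens are implicit in SMILES; fill each atom to its normal valence:
  6 × C: no H
  3 × O: 1 H each → 3
  2 × C: 2 H each → 4
  2 × C: 1 H each → 2
  2 × O: no H
  1 × C: 3 H
  1 × Cl: no H
  1 × N: no H
  Total hydrogens = 12.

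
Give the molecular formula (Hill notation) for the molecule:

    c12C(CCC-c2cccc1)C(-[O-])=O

Heavy atoms from the SMILES: 11 C, 2 O.
Implicit hydrogens by atom environment:
  4 × C (aromatic): 1 H each → 4
  3 × C: 2 H each → 6
  2 × C (aromatic): no H
  1 × C: 1 H
  1 × C: no H
  1 × O: no H
  1 × O (charge -1): no H
  Total hydrogens = 11.
Net charge -1.
Molecular formula: C11H11O2-

C11H11O2-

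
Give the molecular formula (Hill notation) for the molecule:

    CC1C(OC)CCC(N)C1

Heavy atoms from the SMILES: 8 C, 1 N, 1 O.
Implicit hydrogens by atom environment:
  3 × C: 2 H each → 6
  3 × C: 1 H each → 3
  2 × C: 3 H each → 6
  1 × N: 2 H
  1 × O: no H
  Total hydrogens = 17.
Molecular formula: C8H17NO

C8H17NO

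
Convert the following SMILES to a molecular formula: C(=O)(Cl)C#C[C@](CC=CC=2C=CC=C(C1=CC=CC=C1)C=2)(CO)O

Heavy atoms from the SMILES: 20 C, 1 Cl, 3 O.
Implicit hydrogens by atom environment:
  9 × C (aromatic): 1 H each → 9
  4 × C: no H
  3 × C (aromatic): no H
  2 × C: 2 H each → 4
  2 × C: 1 H each → 2
  2 × O: 1 H each → 2
  1 × Cl: no H
  1 × O: no H
  Total hydrogens = 17.
Molecular formula: C20H17ClO3

C20H17ClO3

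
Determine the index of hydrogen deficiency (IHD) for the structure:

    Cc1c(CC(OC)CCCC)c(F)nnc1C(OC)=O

Molecular formula from the SMILES: C14H21FN2O3.
DoU = (2C + 2 + N − H − X)/2 = (2·14 + 2 + 2 − 21 − 1)/2 = 10/2 = 5.
(Structurally: 1 ring(s) + 4 π bond(s) = 5.)

5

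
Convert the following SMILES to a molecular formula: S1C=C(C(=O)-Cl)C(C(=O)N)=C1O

C6H4ClNO3S

Heavy atoms from the SMILES: 6 C, 1 Cl, 1 N, 3 O, 1 S.
Implicit hydrogens by atom environment:
  3 × C (aromatic): no H
  2 × C: no H
  2 × O: no H
  1 × C (aromatic): 1 H
  1 × Cl: no H
  1 × N: 2 H
  1 × O: 1 H
  1 × S (aromatic): no H
  Total hydrogens = 4.
Molecular formula: C6H4ClNO3S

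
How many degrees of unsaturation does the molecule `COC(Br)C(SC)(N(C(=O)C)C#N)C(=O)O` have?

4

Molecular formula from the SMILES: C8H11BrN2O4S.
DoU = (2C + 2 + N − H − X)/2 = (2·8 + 2 + 2 − 11 − 1)/2 = 8/2 = 4.
(Structurally: 0 ring(s) + 4 π bond(s) = 4.)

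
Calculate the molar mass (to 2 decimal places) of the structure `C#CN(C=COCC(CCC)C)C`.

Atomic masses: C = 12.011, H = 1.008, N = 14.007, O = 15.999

Molecular formula: C11H19NO.
M = 11×12.011 + 19×1.008 + 1×14.007 + 1×15.999 = 181.28 g/mol.

181.28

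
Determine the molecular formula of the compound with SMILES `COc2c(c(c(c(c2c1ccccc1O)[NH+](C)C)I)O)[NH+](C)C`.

Heavy atoms from the SMILES: 17 C, 1 I, 2 N, 3 O.
Implicit hydrogens by atom environment:
  8 × C (aromatic): no H
  5 × C: 3 H each → 15
  4 × C (aromatic): 1 H each → 4
  2 × N (charge +1): 1 H each → 2
  2 × O: 1 H each → 2
  1 × I: no H
  1 × O: no H
  Total hydrogens = 23.
Net charge +2.
Molecular formula: [C17H23IN2O3]2+

[C17H23IN2O3]2+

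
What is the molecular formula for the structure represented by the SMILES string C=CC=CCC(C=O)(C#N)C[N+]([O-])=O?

Heavy atoms from the SMILES: 9 C, 2 N, 3 O.
Implicit hydrogens by atom environment:
  4 × C: 1 H each → 4
  3 × C: 2 H each → 6
  2 × C: no H
  2 × O: no H
  1 × N: no H
  1 × N (charge +1): no H
  1 × O (charge -1): no H
  Total hydrogens = 10.
Molecular formula: C9H10N2O3

C9H10N2O3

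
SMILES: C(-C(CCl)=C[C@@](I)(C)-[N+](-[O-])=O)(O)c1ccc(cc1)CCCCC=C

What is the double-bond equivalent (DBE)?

Molecular formula from the SMILES: C18H23ClINO3.
DoU = (2C + 2 + N − H − X)/2 = (2·18 + 2 + 1 − 23 − 2)/2 = 14/2 = 7.
(Structurally: 1 ring(s) + 6 π bond(s) = 7.)

7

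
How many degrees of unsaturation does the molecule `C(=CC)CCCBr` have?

1

Molecular formula from the SMILES: C6H11Br.
DoU = (2C + 2 + N − H − X)/2 = (2·6 + 2 + 0 − 11 − 1)/2 = 2/2 = 1.
(Structurally: 0 ring(s) + 1 π bond(s) = 1.)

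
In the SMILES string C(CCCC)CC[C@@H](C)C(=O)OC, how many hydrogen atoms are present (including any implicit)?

Hydrogens are implicit in SMILES; fill each atom to its normal valence:
  6 × C: 2 H each → 12
  3 × C: 3 H each → 9
  2 × O: no H
  1 × C: 1 H
  1 × C: no H
  Total hydrogens = 22.

22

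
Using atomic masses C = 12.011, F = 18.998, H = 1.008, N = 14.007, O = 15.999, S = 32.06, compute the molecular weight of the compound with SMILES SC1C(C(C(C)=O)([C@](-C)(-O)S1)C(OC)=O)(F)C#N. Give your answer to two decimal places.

293.33

Molecular formula: C10H12FNO4S2.
M = 10×12.011 + 1×18.998 + 12×1.008 + 1×14.007 + 4×15.999 + 2×32.06 = 293.33 g/mol.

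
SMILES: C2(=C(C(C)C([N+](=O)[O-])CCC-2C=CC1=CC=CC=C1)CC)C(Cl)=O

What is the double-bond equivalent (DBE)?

Molecular formula from the SMILES: C19H22ClNO3.
DoU = (2C + 2 + N − H − X)/2 = (2·19 + 2 + 1 − 22 − 1)/2 = 18/2 = 9.
(Structurally: 2 ring(s) + 7 π bond(s) = 9.)

9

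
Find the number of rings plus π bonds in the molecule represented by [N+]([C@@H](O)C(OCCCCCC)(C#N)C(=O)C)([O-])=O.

Molecular formula from the SMILES: C11H18N2O5.
DoU = (2C + 2 + N − H − X)/2 = (2·11 + 2 + 2 − 18 − 0)/2 = 8/2 = 4.
(Structurally: 0 ring(s) + 4 π bond(s) = 4.)

4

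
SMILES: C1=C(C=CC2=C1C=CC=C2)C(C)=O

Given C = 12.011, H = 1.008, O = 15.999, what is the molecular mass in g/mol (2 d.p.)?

Molecular formula: C12H10O.
M = 12×12.011 + 10×1.008 + 1×15.999 = 170.21 g/mol.

170.21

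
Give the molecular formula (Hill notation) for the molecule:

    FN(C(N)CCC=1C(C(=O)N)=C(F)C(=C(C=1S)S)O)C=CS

C12H15F2N3O2S3

Heavy atoms from the SMILES: 12 C, 2 F, 3 N, 2 O, 3 S.
Implicit hydrogens by atom environment:
  6 × C (aromatic): no H
  3 × C: 1 H each → 3
  3 × S: 1 H each → 3
  2 × C: 2 H each → 4
  2 × F: no H
  2 × N: 2 H each → 4
  1 × C: no H
  1 × N: no H
  1 × O: 1 H
  1 × O: no H
  Total hydrogens = 15.
Molecular formula: C12H15F2N3O2S3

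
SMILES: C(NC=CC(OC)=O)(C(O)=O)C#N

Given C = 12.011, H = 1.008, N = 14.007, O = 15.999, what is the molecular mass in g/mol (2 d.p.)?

184.15

Molecular formula: C7H8N2O4.
M = 7×12.011 + 8×1.008 + 2×14.007 + 4×15.999 = 184.15 g/mol.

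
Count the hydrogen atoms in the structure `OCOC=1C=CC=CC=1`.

Hydrogens are implicit in SMILES; fill each atom to its normal valence:
  5 × C (aromatic): 1 H each → 5
  1 × C: 2 H
  1 × C (aromatic): no H
  1 × O: 1 H
  1 × O: no H
  Total hydrogens = 8.

8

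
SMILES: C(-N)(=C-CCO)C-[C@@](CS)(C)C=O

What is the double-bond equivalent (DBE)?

Molecular formula from the SMILES: C9H17NO2S.
DoU = (2C + 2 + N − H − X)/2 = (2·9 + 2 + 1 − 17 − 0)/2 = 4/2 = 2.
(Structurally: 0 ring(s) + 2 π bond(s) = 2.)

2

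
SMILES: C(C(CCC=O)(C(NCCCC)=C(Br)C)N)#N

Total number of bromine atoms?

1

The symbol for bromine appears 1 time in the SMILES.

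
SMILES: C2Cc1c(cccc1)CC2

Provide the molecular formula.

Heavy atoms from the SMILES: 10 C.
Implicit hydrogens by atom environment:
  4 × C: 2 H each → 8
  4 × C (aromatic): 1 H each → 4
  2 × C (aromatic): no H
  Total hydrogens = 12.
Molecular formula: C10H12

C10H12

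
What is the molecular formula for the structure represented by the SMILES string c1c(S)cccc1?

C6H6S

Heavy atoms from the SMILES: 6 C, 1 S.
Implicit hydrogens by atom environment:
  5 × C (aromatic): 1 H each → 5
  1 × C (aromatic): no H
  1 × S: 1 H
  Total hydrogens = 6.
Molecular formula: C6H6S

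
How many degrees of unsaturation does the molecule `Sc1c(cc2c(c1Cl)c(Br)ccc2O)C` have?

7

Molecular formula from the SMILES: C11H8BrClOS.
DoU = (2C + 2 + N − H − X)/2 = (2·11 + 2 + 0 − 8 − 2)/2 = 14/2 = 7.
(Structurally: 2 ring(s) + 5 π bond(s) = 7.)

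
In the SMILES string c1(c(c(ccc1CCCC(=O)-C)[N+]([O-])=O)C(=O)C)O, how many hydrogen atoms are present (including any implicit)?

15

Hydrogens are implicit in SMILES; fill each atom to its normal valence:
  4 × C (aromatic): no H
  3 × C: 2 H each → 6
  3 × O: no H
  2 × C: 3 H each → 6
  2 × C (aromatic): 1 H each → 2
  2 × C: no H
  1 × N (charge +1): no H
  1 × O: 1 H
  1 × O (charge -1): no H
  Total hydrogens = 15.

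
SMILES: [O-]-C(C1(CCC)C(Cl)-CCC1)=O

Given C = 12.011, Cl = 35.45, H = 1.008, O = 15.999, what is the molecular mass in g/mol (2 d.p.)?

Molecular formula: C9H14ClO2-.
M = 9×12.011 + 1×35.45 + 14×1.008 + 2×15.999 = 189.66 g/mol.

189.66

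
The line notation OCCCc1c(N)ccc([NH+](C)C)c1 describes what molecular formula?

Heavy atoms from the SMILES: 11 C, 2 N, 1 O.
Implicit hydrogens by atom environment:
  3 × C: 2 H each → 6
  3 × C (aromatic): 1 H each → 3
  3 × C (aromatic): no H
  2 × C: 3 H each → 6
  1 × N: 2 H
  1 × N (charge +1): 1 H
  1 × O: 1 H
  Total hydrogens = 19.
Net charge +1.
Molecular formula: C11H19N2O+

C11H19N2O+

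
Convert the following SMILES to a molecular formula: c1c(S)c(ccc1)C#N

Heavy atoms from the SMILES: 7 C, 1 N, 1 S.
Implicit hydrogens by atom environment:
  4 × C (aromatic): 1 H each → 4
  2 × C (aromatic): no H
  1 × C: no H
  1 × N: no H
  1 × S: 1 H
  Total hydrogens = 5.
Molecular formula: C7H5NS

C7H5NS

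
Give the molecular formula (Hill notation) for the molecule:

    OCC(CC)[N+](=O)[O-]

C4H9NO3

Heavy atoms from the SMILES: 4 C, 1 N, 3 O.
Implicit hydrogens by atom environment:
  2 × C: 2 H each → 4
  1 × C: 3 H
  1 × C: 1 H
  1 × N (charge +1): no H
  1 × O: 1 H
  1 × O: no H
  1 × O (charge -1): no H
  Total hydrogens = 9.
Molecular formula: C4H9NO3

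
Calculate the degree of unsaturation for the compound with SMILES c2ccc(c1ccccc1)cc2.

8

Molecular formula from the SMILES: C12H10.
DoU = (2C + 2 + N − H − X)/2 = (2·12 + 2 + 0 − 10 − 0)/2 = 16/2 = 8.
(Structurally: 2 ring(s) + 6 π bond(s) = 8.)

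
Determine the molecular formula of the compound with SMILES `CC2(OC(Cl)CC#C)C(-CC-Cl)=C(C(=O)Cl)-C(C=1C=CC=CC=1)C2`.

Heavy atoms from the SMILES: 19 C, 3 Cl, 2 O.
Implicit hydrogens by atom environment:
  5 × C (aromatic): 1 H each → 5
  5 × C: no H
  4 × C: 2 H each → 8
  3 × C: 1 H each → 3
  3 × Cl: no H
  2 × O: no H
  1 × C: 3 H
  1 × C (aromatic): no H
  Total hydrogens = 19.
Molecular formula: C19H19Cl3O2

C19H19Cl3O2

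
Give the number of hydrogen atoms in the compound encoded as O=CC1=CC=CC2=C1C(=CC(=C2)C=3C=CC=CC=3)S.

Hydrogens are implicit in SMILES; fill each atom to its normal valence:
  10 × C (aromatic): 1 H each → 10
  6 × C (aromatic): no H
  1 × C: 1 H
  1 × O: no H
  1 × S: 1 H
  Total hydrogens = 12.

12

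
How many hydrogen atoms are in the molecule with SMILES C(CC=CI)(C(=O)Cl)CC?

10

Hydrogens are implicit in SMILES; fill each atom to its normal valence:
  3 × C: 1 H each → 3
  2 × C: 2 H each → 4
  1 × C: 3 H
  1 × C: no H
  1 × Cl: no H
  1 × I: no H
  1 × O: no H
  Total hydrogens = 10.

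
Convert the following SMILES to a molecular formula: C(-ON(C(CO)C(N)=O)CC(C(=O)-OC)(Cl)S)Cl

C8H14Cl2N2O5S

Heavy atoms from the SMILES: 8 C, 2 Cl, 2 N, 5 O, 1 S.
Implicit hydrogens by atom environment:
  4 × O: no H
  3 × C: 2 H each → 6
  3 × C: no H
  2 × Cl: no H
  1 × C: 3 H
  1 × C: 1 H
  1 × N: 2 H
  1 × N: no H
  1 × O: 1 H
  1 × S: 1 H
  Total hydrogens = 14.
Molecular formula: C8H14Cl2N2O5S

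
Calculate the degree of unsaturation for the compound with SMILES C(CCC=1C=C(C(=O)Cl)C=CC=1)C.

5

Molecular formula from the SMILES: C11H13ClO.
DoU = (2C + 2 + N − H − X)/2 = (2·11 + 2 + 0 − 13 − 1)/2 = 10/2 = 5.
(Structurally: 1 ring(s) + 4 π bond(s) = 5.)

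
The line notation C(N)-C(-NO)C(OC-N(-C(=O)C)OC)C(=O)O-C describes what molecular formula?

Heavy atoms from the SMILES: 9 C, 3 N, 6 O.
Implicit hydrogens by atom environment:
  5 × O: no H
  3 × C: 3 H each → 9
  2 × C: 2 H each → 4
  2 × C: 1 H each → 2
  2 × C: no H
  1 × N: 2 H
  1 × N: 1 H
  1 × N: no H
  1 × O: 1 H
  Total hydrogens = 19.
Molecular formula: C9H19N3O6

C9H19N3O6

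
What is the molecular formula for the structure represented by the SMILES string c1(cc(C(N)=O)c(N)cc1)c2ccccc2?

Heavy atoms from the SMILES: 13 C, 2 N, 1 O.
Implicit hydrogens by atom environment:
  8 × C (aromatic): 1 H each → 8
  4 × C (aromatic): no H
  2 × N: 2 H each → 4
  1 × C: no H
  1 × O: no H
  Total hydrogens = 12.
Molecular formula: C13H12N2O

C13H12N2O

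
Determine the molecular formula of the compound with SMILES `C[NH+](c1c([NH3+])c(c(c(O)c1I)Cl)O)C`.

Heavy atoms from the SMILES: 8 C, 1 Cl, 1 I, 2 N, 2 O.
Implicit hydrogens by atom environment:
  6 × C (aromatic): no H
  2 × C: 3 H each → 6
  2 × O: 1 H each → 2
  1 × Cl: no H
  1 × I: no H
  1 × N (charge +1): 3 H
  1 × N (charge +1): 1 H
  Total hydrogens = 12.
Net charge +2.
Molecular formula: [C8H12ClIN2O2]2+

[C8H12ClIN2O2]2+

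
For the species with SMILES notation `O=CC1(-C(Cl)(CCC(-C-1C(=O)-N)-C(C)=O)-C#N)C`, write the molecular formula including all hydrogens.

Heavy atoms from the SMILES: 12 C, 1 Cl, 2 N, 3 O.
Implicit hydrogens by atom environment:
  5 × C: no H
  3 × C: 1 H each → 3
  3 × O: no H
  2 × C: 3 H each → 6
  2 × C: 2 H each → 4
  1 × Cl: no H
  1 × N: 2 H
  1 × N: no H
  Total hydrogens = 15.
Molecular formula: C12H15ClN2O3

C12H15ClN2O3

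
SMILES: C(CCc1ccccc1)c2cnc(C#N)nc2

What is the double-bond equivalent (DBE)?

10

Molecular formula from the SMILES: C14H13N3.
DoU = (2C + 2 + N − H − X)/2 = (2·14 + 2 + 3 − 13 − 0)/2 = 20/2 = 10.
(Structurally: 2 ring(s) + 8 π bond(s) = 10.)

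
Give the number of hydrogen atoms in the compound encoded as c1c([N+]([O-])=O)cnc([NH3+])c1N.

Hydrogens are implicit in SMILES; fill each atom to its normal valence:
  3 × C (aromatic): no H
  2 × C (aromatic): 1 H each → 2
  1 × N (charge +1): 3 H
  1 × N: 2 H
  1 × N (aromatic): no H
  1 × N (charge +1): no H
  1 × O: no H
  1 × O (charge -1): no H
  Total hydrogens = 7.

7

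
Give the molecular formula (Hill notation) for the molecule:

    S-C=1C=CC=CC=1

Heavy atoms from the SMILES: 6 C, 1 S.
Implicit hydrogens by atom environment:
  5 × C (aromatic): 1 H each → 5
  1 × C (aromatic): no H
  1 × S: 1 H
  Total hydrogens = 6.
Molecular formula: C6H6S

C6H6S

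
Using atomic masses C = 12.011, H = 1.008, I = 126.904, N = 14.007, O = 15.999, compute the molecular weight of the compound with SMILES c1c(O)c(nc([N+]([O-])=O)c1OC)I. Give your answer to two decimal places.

296.02

Molecular formula: C6H5IN2O4.
M = 6×12.011 + 5×1.008 + 1×126.904 + 2×14.007 + 4×15.999 = 296.02 g/mol.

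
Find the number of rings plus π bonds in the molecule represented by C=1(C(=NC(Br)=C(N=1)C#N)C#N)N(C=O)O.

9

Molecular formula from the SMILES: C7H2BrN5O2.
DoU = (2C + 2 + N − H − X)/2 = (2·7 + 2 + 5 − 2 − 1)/2 = 18/2 = 9.
(Structurally: 1 ring(s) + 8 π bond(s) = 9.)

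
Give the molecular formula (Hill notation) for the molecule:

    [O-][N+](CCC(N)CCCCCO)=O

Heavy atoms from the SMILES: 8 C, 2 N, 3 O.
Implicit hydrogens by atom environment:
  7 × C: 2 H each → 14
  1 × C: 1 H
  1 × N: 2 H
  1 × N (charge +1): no H
  1 × O: 1 H
  1 × O: no H
  1 × O (charge -1): no H
  Total hydrogens = 18.
Molecular formula: C8H18N2O3

C8H18N2O3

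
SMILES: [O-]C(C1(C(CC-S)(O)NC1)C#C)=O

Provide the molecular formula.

C8H10NO3S-

Heavy atoms from the SMILES: 8 C, 1 N, 3 O, 1 S.
Implicit hydrogens by atom environment:
  4 × C: no H
  3 × C: 2 H each → 6
  1 × C: 1 H
  1 × N: 1 H
  1 × O: 1 H
  1 × O: no H
  1 × O (charge -1): no H
  1 × S: 1 H
  Total hydrogens = 10.
Net charge -1.
Molecular formula: C8H10NO3S-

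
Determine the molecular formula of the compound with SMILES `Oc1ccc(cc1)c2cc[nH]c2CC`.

C12H13NO

Heavy atoms from the SMILES: 12 C, 1 N, 1 O.
Implicit hydrogens by atom environment:
  6 × C (aromatic): 1 H each → 6
  4 × C (aromatic): no H
  1 × C: 3 H
  1 × C: 2 H
  1 × N (aromatic): 1 H
  1 × O: 1 H
  Total hydrogens = 13.
Molecular formula: C12H13NO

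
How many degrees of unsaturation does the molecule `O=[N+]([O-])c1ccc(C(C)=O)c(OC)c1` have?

Molecular formula from the SMILES: C9H9NO4.
DoU = (2C + 2 + N − H − X)/2 = (2·9 + 2 + 1 − 9 − 0)/2 = 12/2 = 6.
(Structurally: 1 ring(s) + 5 π bond(s) = 6.)

6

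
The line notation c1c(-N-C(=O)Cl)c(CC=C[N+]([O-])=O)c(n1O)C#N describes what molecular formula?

C9H7ClN4O4

Heavy atoms from the SMILES: 9 C, 1 Cl, 4 N, 4 O.
Implicit hydrogens by atom environment:
  3 × C (aromatic): no H
  2 × C: 1 H each → 2
  2 × C: no H
  2 × O: no H
  1 × C: 2 H
  1 × C (aromatic): 1 H
  1 × Cl: no H
  1 × N: 1 H
  1 × N (aromatic): no H
  1 × N: no H
  1 × N (charge +1): no H
  1 × O: 1 H
  1 × O (charge -1): no H
  Total hydrogens = 7.
Molecular formula: C9H7ClN4O4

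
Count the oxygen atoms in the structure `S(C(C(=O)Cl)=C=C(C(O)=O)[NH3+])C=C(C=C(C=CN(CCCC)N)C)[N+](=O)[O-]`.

The symbol for oxygen appears 5 times in the SMILES.

5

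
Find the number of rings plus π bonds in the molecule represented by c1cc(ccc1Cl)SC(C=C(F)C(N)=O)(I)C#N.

8

Molecular formula from the SMILES: C11H7ClFIN2OS.
DoU = (2C + 2 + N − H − X)/2 = (2·11 + 2 + 2 − 7 − 3)/2 = 16/2 = 8.
(Structurally: 1 ring(s) + 7 π bond(s) = 8.)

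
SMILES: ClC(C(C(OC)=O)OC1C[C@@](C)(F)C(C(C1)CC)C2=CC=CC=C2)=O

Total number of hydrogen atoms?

Hydrogens are implicit in SMILES; fill each atom to its normal valence:
  5 × C (aromatic): 1 H each → 5
  4 × C: 1 H each → 4
  4 × O: no H
  3 × C: 3 H each → 9
  3 × C: 2 H each → 6
  3 × C: no H
  1 × C (aromatic): no H
  1 × Cl: no H
  1 × F: no H
  Total hydrogens = 24.

24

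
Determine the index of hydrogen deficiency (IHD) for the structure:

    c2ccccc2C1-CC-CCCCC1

5

Molecular formula from the SMILES: C14H20.
DoU = (2C + 2 + N − H − X)/2 = (2·14 + 2 + 0 − 20 − 0)/2 = 10/2 = 5.
(Structurally: 2 ring(s) + 3 π bond(s) = 5.)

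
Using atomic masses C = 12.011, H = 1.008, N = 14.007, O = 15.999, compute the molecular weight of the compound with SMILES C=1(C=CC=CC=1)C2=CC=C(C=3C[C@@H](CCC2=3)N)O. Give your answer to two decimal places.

239.32

Molecular formula: C16H17NO.
M = 16×12.011 + 17×1.008 + 1×14.007 + 1×15.999 = 239.32 g/mol.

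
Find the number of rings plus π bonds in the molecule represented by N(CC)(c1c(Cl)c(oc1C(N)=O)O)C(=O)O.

Molecular formula from the SMILES: C8H9ClN2O5.
DoU = (2C + 2 + N − H − X)/2 = (2·8 + 2 + 2 − 9 − 1)/2 = 10/2 = 5.
(Structurally: 1 ring(s) + 4 π bond(s) = 5.)

5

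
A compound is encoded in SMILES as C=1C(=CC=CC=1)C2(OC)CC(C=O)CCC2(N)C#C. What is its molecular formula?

C16H19NO2

Heavy atoms from the SMILES: 16 C, 1 N, 2 O.
Implicit hydrogens by atom environment:
  5 × C (aromatic): 1 H each → 5
  3 × C: 2 H each → 6
  3 × C: 1 H each → 3
  3 × C: no H
  2 × O: no H
  1 × C: 3 H
  1 × C (aromatic): no H
  1 × N: 2 H
  Total hydrogens = 19.
Molecular formula: C16H19NO2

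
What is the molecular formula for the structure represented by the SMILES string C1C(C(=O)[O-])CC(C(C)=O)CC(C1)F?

Heavy atoms from the SMILES: 10 C, 1 F, 3 O.
Implicit hydrogens by atom environment:
  4 × C: 2 H each → 8
  3 × C: 1 H each → 3
  2 × C: no H
  2 × O: no H
  1 × C: 3 H
  1 × F: no H
  1 × O (charge -1): no H
  Total hydrogens = 14.
Net charge -1.
Molecular formula: C10H14FO3-

C10H14FO3-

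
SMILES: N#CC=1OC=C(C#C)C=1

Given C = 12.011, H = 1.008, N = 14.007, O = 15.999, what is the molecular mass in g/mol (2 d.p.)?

117.11

Molecular formula: C7H3NO.
M = 7×12.011 + 3×1.008 + 1×14.007 + 1×15.999 = 117.11 g/mol.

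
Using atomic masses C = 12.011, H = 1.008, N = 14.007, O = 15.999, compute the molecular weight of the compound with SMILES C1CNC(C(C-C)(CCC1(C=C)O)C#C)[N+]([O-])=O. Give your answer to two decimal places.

252.31

Molecular formula: C13H20N2O3.
M = 13×12.011 + 20×1.008 + 2×14.007 + 3×15.999 = 252.31 g/mol.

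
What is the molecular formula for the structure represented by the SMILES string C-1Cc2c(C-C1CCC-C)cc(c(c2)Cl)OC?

Heavy atoms from the SMILES: 15 C, 1 Cl, 1 O.
Implicit hydrogens by atom environment:
  6 × C: 2 H each → 12
  4 × C (aromatic): no H
  2 × C: 3 H each → 6
  2 × C (aromatic): 1 H each → 2
  1 × C: 1 H
  1 × Cl: no H
  1 × O: no H
  Total hydrogens = 21.
Molecular formula: C15H21ClO

C15H21ClO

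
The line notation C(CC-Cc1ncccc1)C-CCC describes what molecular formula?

Heavy atoms from the SMILES: 13 C, 1 N.
Implicit hydrogens by atom environment:
  7 × C: 2 H each → 14
  4 × C (aromatic): 1 H each → 4
  1 × C: 3 H
  1 × C (aromatic): no H
  1 × N (aromatic): no H
  Total hydrogens = 21.
Molecular formula: C13H21N

C13H21N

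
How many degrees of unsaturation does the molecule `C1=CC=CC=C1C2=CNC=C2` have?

Molecular formula from the SMILES: C10H9N.
DoU = (2C + 2 + N − H − X)/2 = (2·10 + 2 + 1 − 9 − 0)/2 = 14/2 = 7.
(Structurally: 2 ring(s) + 5 π bond(s) = 7.)

7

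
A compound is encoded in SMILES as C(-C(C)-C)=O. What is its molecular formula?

C4H8O

Heavy atoms from the SMILES: 4 C, 1 O.
Implicit hydrogens by atom environment:
  2 × C: 3 H each → 6
  2 × C: 1 H each → 2
  1 × O: no H
  Total hydrogens = 8.
Molecular formula: C4H8O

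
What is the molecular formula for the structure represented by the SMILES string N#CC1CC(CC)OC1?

Heavy atoms from the SMILES: 7 C, 1 N, 1 O.
Implicit hydrogens by atom environment:
  3 × C: 2 H each → 6
  2 × C: 1 H each → 2
  1 × C: 3 H
  1 × C: no H
  1 × N: no H
  1 × O: no H
  Total hydrogens = 11.
Molecular formula: C7H11NO

C7H11NO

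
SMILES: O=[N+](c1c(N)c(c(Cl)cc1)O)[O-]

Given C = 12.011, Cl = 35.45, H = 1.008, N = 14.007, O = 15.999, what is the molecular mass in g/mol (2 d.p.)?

188.57

Molecular formula: C6H5ClN2O3.
M = 6×12.011 + 1×35.45 + 5×1.008 + 2×14.007 + 3×15.999 = 188.57 g/mol.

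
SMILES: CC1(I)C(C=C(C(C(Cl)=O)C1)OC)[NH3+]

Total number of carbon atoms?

The symbol for carbon appears 9 times in the SMILES. (Cl is a single chlorine, not C + l.)

9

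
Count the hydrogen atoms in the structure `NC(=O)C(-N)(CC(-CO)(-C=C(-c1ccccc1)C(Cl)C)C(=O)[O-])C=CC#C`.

Hydrogens are implicit in SMILES; fill each atom to its normal valence:
  6 × C: no H
  5 × C: 1 H each → 5
  5 × C (aromatic): 1 H each → 5
  2 × C: 2 H each → 4
  2 × N: 2 H each → 4
  2 × O: no H
  1 × C: 3 H
  1 × C (aromatic): no H
  1 × Cl: no H
  1 × O: 1 H
  1 × O (charge -1): no H
  Total hydrogens = 22.

22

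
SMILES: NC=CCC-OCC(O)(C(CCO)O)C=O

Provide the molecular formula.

Heavy atoms from the SMILES: 10 C, 1 N, 5 O.
Implicit hydrogens by atom environment:
  5 × C: 2 H each → 10
  4 × C: 1 H each → 4
  3 × O: 1 H each → 3
  2 × O: no H
  1 × C: no H
  1 × N: 2 H
  Total hydrogens = 19.
Molecular formula: C10H19NO5

C10H19NO5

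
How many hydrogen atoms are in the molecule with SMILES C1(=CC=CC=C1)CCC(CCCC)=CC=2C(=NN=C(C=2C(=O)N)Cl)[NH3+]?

24

Hydrogens are implicit in SMILES; fill each atom to its normal valence:
  5 × C: 2 H each → 10
  5 × C (aromatic): 1 H each → 5
  5 × C (aromatic): no H
  2 × C: no H
  2 × N (aromatic): no H
  1 × C: 3 H
  1 × C: 1 H
  1 × Cl: no H
  1 × N (charge +1): 3 H
  1 × N: 2 H
  1 × O: no H
  Total hydrogens = 24.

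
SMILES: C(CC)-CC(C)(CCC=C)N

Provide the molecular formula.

Heavy atoms from the SMILES: 10 C, 1 N.
Implicit hydrogens by atom environment:
  6 × C: 2 H each → 12
  2 × C: 3 H each → 6
  1 × C: 1 H
  1 × C: no H
  1 × N: 2 H
  Total hydrogens = 21.
Molecular formula: C10H21N

C10H21N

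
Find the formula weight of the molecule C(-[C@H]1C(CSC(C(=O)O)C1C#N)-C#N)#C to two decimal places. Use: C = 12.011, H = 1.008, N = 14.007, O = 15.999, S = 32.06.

220.25

Molecular formula: C10H8N2O2S.
M = 10×12.011 + 8×1.008 + 2×14.007 + 2×15.999 + 1×32.06 = 220.25 g/mol.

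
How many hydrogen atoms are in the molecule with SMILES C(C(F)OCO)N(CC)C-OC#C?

Hydrogens are implicit in SMILES; fill each atom to its normal valence:
  4 × C: 2 H each → 8
  2 × C: 1 H each → 2
  2 × O: no H
  1 × C: 3 H
  1 × C: no H
  1 × F: no H
  1 × N: no H
  1 × O: 1 H
  Total hydrogens = 14.

14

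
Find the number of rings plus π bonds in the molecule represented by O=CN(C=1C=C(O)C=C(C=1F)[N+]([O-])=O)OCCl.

6

Molecular formula from the SMILES: C8H6ClFN2O5.
DoU = (2C + 2 + N − H − X)/2 = (2·8 + 2 + 2 − 6 − 2)/2 = 12/2 = 6.
(Structurally: 1 ring(s) + 5 π bond(s) = 6.)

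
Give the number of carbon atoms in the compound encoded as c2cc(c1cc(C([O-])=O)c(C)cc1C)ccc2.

The symbol for carbon appears 15 times in the SMILES. Lowercase c denotes aromatic carbon and counts toward C.

15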